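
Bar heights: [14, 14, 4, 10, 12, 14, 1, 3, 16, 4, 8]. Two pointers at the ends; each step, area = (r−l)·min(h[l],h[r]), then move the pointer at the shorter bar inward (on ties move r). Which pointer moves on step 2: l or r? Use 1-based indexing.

[1,11] min(14,8)*10=80 best=80 * → r--
[1,10] min(14,4)*9=36 best=80 → r--

r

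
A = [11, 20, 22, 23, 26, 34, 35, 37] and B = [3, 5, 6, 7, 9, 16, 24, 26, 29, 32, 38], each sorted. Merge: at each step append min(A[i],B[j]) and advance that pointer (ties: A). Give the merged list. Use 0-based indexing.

[i=0,j=0] A[i]=11>B[j]=3 take 3 → j++
[i=0,j=1] A[i]=11>B[j]=5 take 5 → j++
[i=0,j=2] A[i]=11>B[j]=6 take 6 → j++
[i=0,j=3] A[i]=11>B[j]=7 take 7 → j++
[i=0,j=4] A[i]=11>B[j]=9 take 9 → j++
[i=0,j=5] A[i]=11<=B[j]=16 take 11 → i++
[i=1,j=5] A[i]=20>B[j]=16 take 16 → j++
[i=1,j=6] A[i]=20<=B[j]=24 take 20 → i++
[i=2,j=6] A[i]=22<=B[j]=24 take 22 → i++
[i=3,j=6] A[i]=23<=B[j]=24 take 23 → i++
[i=4,j=6] A[i]=26>B[j]=24 take 24 → j++
[i=4,j=7] A[i]=26<=B[j]=26 take 26 → i++
[i=5,j=7] A[i]=34>B[j]=26 take 26 → j++
[i=5,j=8] A[i]=34>B[j]=29 take 29 → j++
[i=5,j=9] A[i]=34>B[j]=32 take 32 → j++
[i=5,j=10] A[i]=34<=B[j]=38 take 34 → i++
[i=6,j=10] A[i]=35<=B[j]=38 take 35 → i++
[i=7,j=10] A[i]=37<=B[j]=38 take 37 → i++
[i=8,j=10] A done, take B[j]=38 → j++

[3, 5, 6, 7, 9, 11, 16, 20, 22, 23, 24, 26, 26, 29, 32, 34, 35, 37, 38]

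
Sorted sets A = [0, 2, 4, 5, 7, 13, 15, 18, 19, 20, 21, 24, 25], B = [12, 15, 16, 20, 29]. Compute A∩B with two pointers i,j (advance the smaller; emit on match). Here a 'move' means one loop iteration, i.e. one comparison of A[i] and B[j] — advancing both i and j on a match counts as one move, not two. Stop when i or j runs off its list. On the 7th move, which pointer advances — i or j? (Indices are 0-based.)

i

i=0 j=0: 0<12, i++
i=1 j=0: 2<12, i++
i=2 j=0: 4<12, i++
i=3 j=0: 5<12, i++
i=4 j=0: 7<12, i++
i=5 j=0: 13>12, j++
i=5 j=1: 13<15, i++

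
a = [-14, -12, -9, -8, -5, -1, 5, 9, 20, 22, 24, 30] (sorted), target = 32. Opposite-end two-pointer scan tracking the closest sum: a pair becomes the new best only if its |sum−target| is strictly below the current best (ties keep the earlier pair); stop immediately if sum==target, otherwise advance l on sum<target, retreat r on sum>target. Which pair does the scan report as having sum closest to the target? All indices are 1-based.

l=1 r=12: -14+30=16 d=16 *, l++
l=2 r=12: -12+30=18 d=14 *, l++
l=3 r=12: -9+30=21 d=11 *, l++
l=4 r=12: -8+30=22 d=10 *, l++
l=5 r=12: -5+30=25 d=7 *, l++
l=6 r=12: -1+30=29 d=3 *, l++
l=7 r=12: 5+30=35 d=3, r--
l=7 r=11: 5+24=29 d=3, l++
l=8 r=11: 9+24=33 d=1 *, r--
l=8 r=10: 9+22=31 d=1, l++
l=9 r=10: 20+22=42 d=10, r--

pair (9, 24) with sum 33 (|Δ|=1)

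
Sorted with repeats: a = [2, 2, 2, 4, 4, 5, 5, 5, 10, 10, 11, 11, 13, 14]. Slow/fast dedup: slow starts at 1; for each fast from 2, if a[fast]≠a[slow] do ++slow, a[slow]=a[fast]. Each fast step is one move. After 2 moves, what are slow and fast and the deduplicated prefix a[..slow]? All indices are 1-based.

slow=1, fast=4, prefix=[2]

slow=1 fast=2: a[fast]=2=a[slow] dup, fast++
slow=1 fast=3: a[fast]=2=a[slow] dup, fast++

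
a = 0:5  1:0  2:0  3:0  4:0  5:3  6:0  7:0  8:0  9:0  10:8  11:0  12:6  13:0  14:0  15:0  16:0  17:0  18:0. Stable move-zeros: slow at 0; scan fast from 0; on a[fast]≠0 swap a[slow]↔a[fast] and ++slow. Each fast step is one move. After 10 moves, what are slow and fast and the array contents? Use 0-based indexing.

slow=2, fast=10, a=[5, 3, 0, 0, 0, 0, 0, 0, 0, 0, 8, 0, 6, 0, 0, 0, 0, 0, 0]

(s=0,f=0) a[fast]=5≠0 swap→a[0]=5 → slow++,fast++
(s=1,f=1) a[fast]=0 → fast++
(s=1,f=2) a[fast]=0 → fast++
(s=1,f=3) a[fast]=0 → fast++
(s=1,f=4) a[fast]=0 → fast++
(s=1,f=5) a[fast]=3≠0 swap→a[1]=3 → slow++,fast++
(s=2,f=6) a[fast]=0 → fast++
(s=2,f=7) a[fast]=0 → fast++
(s=2,f=8) a[fast]=0 → fast++
(s=2,f=9) a[fast]=0 → fast++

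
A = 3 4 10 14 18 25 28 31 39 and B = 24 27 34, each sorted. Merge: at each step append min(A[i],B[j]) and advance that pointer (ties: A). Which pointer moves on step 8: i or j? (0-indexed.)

i=0 j=0: A[i]=3<=B[j]=24 take 3, i++
i=1 j=0: A[i]=4<=B[j]=24 take 4, i++
i=2 j=0: A[i]=10<=B[j]=24 take 10, i++
i=3 j=0: A[i]=14<=B[j]=24 take 14, i++
i=4 j=0: A[i]=18<=B[j]=24 take 18, i++
i=5 j=0: A[i]=25>B[j]=24 take 24, j++
i=5 j=1: A[i]=25<=B[j]=27 take 25, i++
i=6 j=1: A[i]=28>B[j]=27 take 27, j++

j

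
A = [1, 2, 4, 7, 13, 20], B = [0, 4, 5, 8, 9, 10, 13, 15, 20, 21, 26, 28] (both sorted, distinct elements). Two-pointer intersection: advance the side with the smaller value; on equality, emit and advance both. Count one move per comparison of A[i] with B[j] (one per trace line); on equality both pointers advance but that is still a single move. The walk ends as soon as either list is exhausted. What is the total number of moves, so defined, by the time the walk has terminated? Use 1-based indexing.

12 moves

[i=1,j=1] 1>0 → j++
[i=1,j=2] 1<4 → i++
[i=2,j=2] 2<4 → i++
[i=3,j=2] 4==4 emit → i++,j++
[i=4,j=3] 7>5 → j++
[i=4,j=4] 7<8 → i++
[i=5,j=4] 13>8 → j++
[i=5,j=5] 13>9 → j++
[i=5,j=6] 13>10 → j++
[i=5,j=7] 13==13 emit → i++,j++
[i=6,j=8] 20>15 → j++
[i=6,j=9] 20==20 emit → i++,j++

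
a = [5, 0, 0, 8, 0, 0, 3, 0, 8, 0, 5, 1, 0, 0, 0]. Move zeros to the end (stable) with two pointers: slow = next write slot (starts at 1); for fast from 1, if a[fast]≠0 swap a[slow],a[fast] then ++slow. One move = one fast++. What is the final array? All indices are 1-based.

[5, 8, 3, 8, 5, 1, 0, 0, 0, 0, 0, 0, 0, 0, 0]

slow=1 fast=1: a[fast]=5≠0 swap→a[1]=5, slow++,fast++
slow=2 fast=2: a[fast]=0, fast++
slow=2 fast=3: a[fast]=0, fast++
slow=2 fast=4: a[fast]=8≠0 swap→a[2]=8, slow++,fast++
slow=3 fast=5: a[fast]=0, fast++
slow=3 fast=6: a[fast]=0, fast++
slow=3 fast=7: a[fast]=3≠0 swap→a[3]=3, slow++,fast++
slow=4 fast=8: a[fast]=0, fast++
slow=4 fast=9: a[fast]=8≠0 swap→a[4]=8, slow++,fast++
slow=5 fast=10: a[fast]=0, fast++
slow=5 fast=11: a[fast]=5≠0 swap→a[5]=5, slow++,fast++
slow=6 fast=12: a[fast]=1≠0 swap→a[6]=1, slow++,fast++
slow=7 fast=13: a[fast]=0, fast++
slow=7 fast=14: a[fast]=0, fast++
slow=7 fast=15: a[fast]=0, fast++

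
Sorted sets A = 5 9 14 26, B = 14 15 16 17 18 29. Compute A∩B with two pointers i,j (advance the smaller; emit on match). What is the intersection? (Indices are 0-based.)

[i=0,j=0] 5<14 → i++
[i=1,j=0] 9<14 → i++
[i=2,j=0] 14==14 emit → i++,j++
[i=3,j=1] 26>15 → j++
[i=3,j=2] 26>16 → j++
[i=3,j=3] 26>17 → j++
[i=3,j=4] 26>18 → j++
[i=3,j=5] 26<29 → i++

intersection = [14]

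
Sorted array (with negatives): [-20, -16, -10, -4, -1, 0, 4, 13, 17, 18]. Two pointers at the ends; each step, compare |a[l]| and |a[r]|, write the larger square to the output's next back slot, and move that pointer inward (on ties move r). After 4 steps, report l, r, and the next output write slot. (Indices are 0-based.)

[0,9] |-20|>|18| out[9]=400 → l++
[1,9] |-16|<=|18| out[8]=324 → r--
[1,8] |-16|<=|17| out[7]=289 → r--
[1,7] |-16|>|13| out[6]=256 → l++

l=2, r=7, next write slot=5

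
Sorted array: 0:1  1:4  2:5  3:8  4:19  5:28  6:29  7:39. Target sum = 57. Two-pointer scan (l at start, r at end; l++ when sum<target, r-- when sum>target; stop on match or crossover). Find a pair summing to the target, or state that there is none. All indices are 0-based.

[0,7] 1+39=40 <57 → l++
[1,7] 4+39=43 <57 → l++
[2,7] 5+39=44 <57 → l++
[3,7] 8+39=47 <57 → l++
[4,7] 19+39=58 >57 → r--
[4,6] 19+29=48 <57 → l++
[5,6] 28+29=57 → found

(28, 29)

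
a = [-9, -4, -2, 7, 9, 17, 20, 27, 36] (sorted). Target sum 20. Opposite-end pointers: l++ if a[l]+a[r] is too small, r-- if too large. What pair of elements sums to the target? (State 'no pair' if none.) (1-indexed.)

no pair

[1,9] -9+36=27 >20 → r--
[1,8] -9+27=18 <20 → l++
[2,8] -4+27=23 >20 → r--
[2,7] -4+20=16 <20 → l++
[3,7] -2+20=18 <20 → l++
[4,7] 7+20=27 >20 → r--
[4,6] 7+17=24 >20 → r--
[4,5] 7+9=16 <20 → l++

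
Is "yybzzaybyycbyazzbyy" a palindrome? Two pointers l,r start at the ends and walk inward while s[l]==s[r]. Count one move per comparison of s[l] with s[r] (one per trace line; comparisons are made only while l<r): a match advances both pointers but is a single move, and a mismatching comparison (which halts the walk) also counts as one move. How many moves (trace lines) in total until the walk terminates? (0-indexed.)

9 moves

l=0 r=18: 'y'=='y', l++,r--
l=1 r=17: 'y'=='y', l++,r--
l=2 r=16: 'b'=='b', l++,r--
l=3 r=15: 'z'=='z', l++,r--
l=4 r=14: 'z'=='z', l++,r--
l=5 r=13: 'a'=='a', l++,r--
l=6 r=12: 'y'=='y', l++,r--
l=7 r=11: 'b'=='b', l++,r--
l=8 r=10: 'y'!='c', stop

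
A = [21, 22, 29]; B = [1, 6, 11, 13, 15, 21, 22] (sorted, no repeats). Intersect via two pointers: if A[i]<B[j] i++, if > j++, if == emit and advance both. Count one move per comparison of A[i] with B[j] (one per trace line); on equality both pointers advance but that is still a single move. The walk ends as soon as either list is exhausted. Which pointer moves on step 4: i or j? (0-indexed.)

i=0 j=0: 21>1, j++
i=0 j=1: 21>6, j++
i=0 j=2: 21>11, j++
i=0 j=3: 21>13, j++

j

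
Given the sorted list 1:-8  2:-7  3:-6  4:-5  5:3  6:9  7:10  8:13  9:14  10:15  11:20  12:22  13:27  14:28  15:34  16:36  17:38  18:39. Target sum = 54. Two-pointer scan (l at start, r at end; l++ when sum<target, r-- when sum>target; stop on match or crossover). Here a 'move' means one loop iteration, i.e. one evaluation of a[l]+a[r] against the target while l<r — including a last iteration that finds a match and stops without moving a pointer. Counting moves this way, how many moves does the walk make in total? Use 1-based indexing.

l=1 r=18: -8+39=31 <54, l++
l=2 r=18: -7+39=32 <54, l++
l=3 r=18: -6+39=33 <54, l++
l=4 r=18: -5+39=34 <54, l++
l=5 r=18: 3+39=42 <54, l++
l=6 r=18: 9+39=48 <54, l++
l=7 r=18: 10+39=49 <54, l++
l=8 r=18: 13+39=52 <54, l++
l=9 r=18: 14+39=53 <54, l++
l=10 r=18: 15+39=54, found

10 moves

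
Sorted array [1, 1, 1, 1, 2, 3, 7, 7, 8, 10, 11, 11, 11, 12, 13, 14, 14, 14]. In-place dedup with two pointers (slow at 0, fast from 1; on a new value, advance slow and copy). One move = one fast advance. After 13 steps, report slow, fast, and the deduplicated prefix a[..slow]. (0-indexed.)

slow=0 fast=1: a[fast]=1=a[slow] dup, fast++
slow=0 fast=2: a[fast]=1=a[slow] dup, fast++
slow=0 fast=3: a[fast]=1=a[slow] dup, fast++
slow=0 fast=4: a[fast]=2≠a[slow]=1 write a[1]=2, slow++,fast++
slow=1 fast=5: a[fast]=3≠a[slow]=2 write a[2]=3, slow++,fast++
slow=2 fast=6: a[fast]=7≠a[slow]=3 write a[3]=7, slow++,fast++
slow=3 fast=7: a[fast]=7=a[slow] dup, fast++
slow=3 fast=8: a[fast]=8≠a[slow]=7 write a[4]=8, slow++,fast++
slow=4 fast=9: a[fast]=10≠a[slow]=8 write a[5]=10, slow++,fast++
slow=5 fast=10: a[fast]=11≠a[slow]=10 write a[6]=11, slow++,fast++
slow=6 fast=11: a[fast]=11=a[slow] dup, fast++
slow=6 fast=12: a[fast]=11=a[slow] dup, fast++
slow=6 fast=13: a[fast]=12≠a[slow]=11 write a[7]=12, slow++,fast++

slow=7, fast=14, prefix=[1, 2, 3, 7, 8, 10, 11, 12]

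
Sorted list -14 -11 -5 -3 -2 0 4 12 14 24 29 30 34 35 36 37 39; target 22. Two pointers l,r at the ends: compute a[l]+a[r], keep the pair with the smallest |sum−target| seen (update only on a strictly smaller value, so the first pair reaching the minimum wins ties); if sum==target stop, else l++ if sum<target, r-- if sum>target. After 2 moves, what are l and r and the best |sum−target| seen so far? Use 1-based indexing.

l=1, r=15, best |Δ|=1

[1,17] -14+39=25 d=3 * → r--
[1,16] -14+37=23 d=1 * → r--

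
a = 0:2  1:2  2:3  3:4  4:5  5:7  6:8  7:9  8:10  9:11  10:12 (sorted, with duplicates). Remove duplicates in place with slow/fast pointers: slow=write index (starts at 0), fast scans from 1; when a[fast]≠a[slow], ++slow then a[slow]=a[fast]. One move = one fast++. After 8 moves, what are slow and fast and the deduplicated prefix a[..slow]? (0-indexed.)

slow=0 fast=1: a[fast]=2=a[slow] dup, fast++
slow=0 fast=2: a[fast]=3≠a[slow]=2 write a[1]=3, slow++,fast++
slow=1 fast=3: a[fast]=4≠a[slow]=3 write a[2]=4, slow++,fast++
slow=2 fast=4: a[fast]=5≠a[slow]=4 write a[3]=5, slow++,fast++
slow=3 fast=5: a[fast]=7≠a[slow]=5 write a[4]=7, slow++,fast++
slow=4 fast=6: a[fast]=8≠a[slow]=7 write a[5]=8, slow++,fast++
slow=5 fast=7: a[fast]=9≠a[slow]=8 write a[6]=9, slow++,fast++
slow=6 fast=8: a[fast]=10≠a[slow]=9 write a[7]=10, slow++,fast++

slow=7, fast=9, prefix=[2, 3, 4, 5, 7, 8, 9, 10]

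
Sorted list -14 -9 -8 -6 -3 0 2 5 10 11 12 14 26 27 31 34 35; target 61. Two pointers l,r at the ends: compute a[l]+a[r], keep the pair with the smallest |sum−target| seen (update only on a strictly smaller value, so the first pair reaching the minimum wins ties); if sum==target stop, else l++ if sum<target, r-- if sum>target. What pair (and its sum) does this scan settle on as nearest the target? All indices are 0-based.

pair (26, 35) with sum 61 (|Δ|=0)

[0,16] -14+35=21 d=40 * → l++
[1,16] -9+35=26 d=35 * → l++
[2,16] -8+35=27 d=34 * → l++
[3,16] -6+35=29 d=32 * → l++
[4,16] -3+35=32 d=29 * → l++
[5,16] 0+35=35 d=26 * → l++
[6,16] 2+35=37 d=24 * → l++
[7,16] 5+35=40 d=21 * → l++
[8,16] 10+35=45 d=16 * → l++
[9,16] 11+35=46 d=15 * → l++
[10,16] 12+35=47 d=14 * → l++
[11,16] 14+35=49 d=12 * → l++
[12,16] 26+35=61 d=0 * → stop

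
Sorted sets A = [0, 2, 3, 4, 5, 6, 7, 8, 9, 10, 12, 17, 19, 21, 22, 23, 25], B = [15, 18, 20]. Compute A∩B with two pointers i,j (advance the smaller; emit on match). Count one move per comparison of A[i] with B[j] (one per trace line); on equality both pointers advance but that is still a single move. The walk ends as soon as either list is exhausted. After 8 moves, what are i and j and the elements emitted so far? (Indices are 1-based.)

i=1 j=1: 0<15, i++
i=2 j=1: 2<15, i++
i=3 j=1: 3<15, i++
i=4 j=1: 4<15, i++
i=5 j=1: 5<15, i++
i=6 j=1: 6<15, i++
i=7 j=1: 7<15, i++
i=8 j=1: 8<15, i++

i=9, j=1, emitted=[]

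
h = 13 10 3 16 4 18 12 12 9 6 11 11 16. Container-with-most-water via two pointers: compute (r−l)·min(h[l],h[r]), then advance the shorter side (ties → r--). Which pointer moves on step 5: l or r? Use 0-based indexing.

l=0 r=12: min(13,16)*12=156 best=156 *, l++
l=1 r=12: min(10,16)*11=110 best=156, l++
l=2 r=12: min(3,16)*10=30 best=156, l++
l=3 r=12: min(16,16)*9=144 best=156, r--
l=3 r=11: min(16,11)*8=88 best=156, r--

r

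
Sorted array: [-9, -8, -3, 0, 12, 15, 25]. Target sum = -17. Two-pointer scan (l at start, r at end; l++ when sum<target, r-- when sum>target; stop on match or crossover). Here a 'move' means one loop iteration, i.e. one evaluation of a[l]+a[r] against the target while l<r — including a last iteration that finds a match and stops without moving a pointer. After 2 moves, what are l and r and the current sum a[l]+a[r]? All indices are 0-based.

[0,6] -9+25=16 >-17 → r--
[0,5] -9+15=6 >-17 → r--

l=0, r=4, sum=3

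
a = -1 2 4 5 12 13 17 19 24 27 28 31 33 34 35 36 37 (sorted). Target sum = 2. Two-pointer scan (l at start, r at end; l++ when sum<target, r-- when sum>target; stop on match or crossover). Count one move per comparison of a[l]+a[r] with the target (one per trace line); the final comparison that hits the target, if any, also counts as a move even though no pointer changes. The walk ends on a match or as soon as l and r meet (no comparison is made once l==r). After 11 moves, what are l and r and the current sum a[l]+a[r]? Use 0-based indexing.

l=0 r=16: -1+37=36 >2, r--
l=0 r=15: -1+36=35 >2, r--
l=0 r=14: -1+35=34 >2, r--
l=0 r=13: -1+34=33 >2, r--
l=0 r=12: -1+33=32 >2, r--
l=0 r=11: -1+31=30 >2, r--
l=0 r=10: -1+28=27 >2, r--
l=0 r=9: -1+27=26 >2, r--
l=0 r=8: -1+24=23 >2, r--
l=0 r=7: -1+19=18 >2, r--
l=0 r=6: -1+17=16 >2, r--

l=0, r=5, sum=12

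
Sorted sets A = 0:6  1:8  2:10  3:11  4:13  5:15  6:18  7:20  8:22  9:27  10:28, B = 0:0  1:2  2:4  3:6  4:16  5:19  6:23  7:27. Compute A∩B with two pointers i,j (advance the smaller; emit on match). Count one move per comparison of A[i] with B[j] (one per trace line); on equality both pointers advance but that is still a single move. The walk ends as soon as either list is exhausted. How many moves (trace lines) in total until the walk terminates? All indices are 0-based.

16 moves

[i=0,j=0] 6>0 → j++
[i=0,j=1] 6>2 → j++
[i=0,j=2] 6>4 → j++
[i=0,j=3] 6==6 emit → i++,j++
[i=1,j=4] 8<16 → i++
[i=2,j=4] 10<16 → i++
[i=3,j=4] 11<16 → i++
[i=4,j=4] 13<16 → i++
[i=5,j=4] 15<16 → i++
[i=6,j=4] 18>16 → j++
[i=6,j=5] 18<19 → i++
[i=7,j=5] 20>19 → j++
[i=7,j=6] 20<23 → i++
[i=8,j=6] 22<23 → i++
[i=9,j=6] 27>23 → j++
[i=9,j=7] 27==27 emit → i++,j++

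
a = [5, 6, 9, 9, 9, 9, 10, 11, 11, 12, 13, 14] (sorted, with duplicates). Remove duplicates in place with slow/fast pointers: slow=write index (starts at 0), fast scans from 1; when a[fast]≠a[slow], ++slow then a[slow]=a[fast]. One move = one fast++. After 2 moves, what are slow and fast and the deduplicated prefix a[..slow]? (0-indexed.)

slow=2, fast=3, prefix=[5, 6, 9]

(s=0,f=1) a[fast]=6≠a[slow]=5 write a[1]=6 → slow++,fast++
(s=1,f=2) a[fast]=9≠a[slow]=6 write a[2]=9 → slow++,fast++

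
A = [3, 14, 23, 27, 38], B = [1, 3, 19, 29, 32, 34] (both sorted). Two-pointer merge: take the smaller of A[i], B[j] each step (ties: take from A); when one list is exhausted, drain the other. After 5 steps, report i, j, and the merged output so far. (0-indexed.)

[i=0,j=0] A[i]=3>B[j]=1 take 1 → j++
[i=0,j=1] A[i]=3<=B[j]=3 take 3 → i++
[i=1,j=1] A[i]=14>B[j]=3 take 3 → j++
[i=1,j=2] A[i]=14<=B[j]=19 take 14 → i++
[i=2,j=2] A[i]=23>B[j]=19 take 19 → j++

i=2, j=3, merged so far=[1, 3, 3, 14, 19]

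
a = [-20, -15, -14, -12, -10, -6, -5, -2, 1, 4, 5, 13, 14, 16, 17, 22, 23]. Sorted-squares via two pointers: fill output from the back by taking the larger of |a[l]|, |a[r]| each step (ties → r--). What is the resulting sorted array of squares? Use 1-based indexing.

[1,17] |-20|<=|23| out[17]=529 → r--
[1,16] |-20|<=|22| out[16]=484 → r--
[1,15] |-20|>|17| out[15]=400 → l++
[2,15] |-15|<=|17| out[14]=289 → r--
[2,14] |-15|<=|16| out[13]=256 → r--
[2,13] |-15|>|14| out[12]=225 → l++
[3,13] |-14|<=|14| out[11]=196 → r--
[3,12] |-14|>|13| out[10]=196 → l++
[4,12] |-12|<=|13| out[9]=169 → r--
[4,11] |-12|>|5| out[8]=144 → l++
[5,11] |-10|>|5| out[7]=100 → l++
[6,11] |-6|>|5| out[6]=36 → l++
[7,11] |-5|<=|5| out[5]=25 → r--
[7,10] |-5|>|4| out[4]=25 → l++
[8,10] |-2|<=|4| out[3]=16 → r--
[8,9] |-2|>|1| out[2]=4 → l++
[9,9] |1|<=|1| out[1]=1 → r--

[1, 4, 16, 25, 25, 36, 100, 144, 169, 196, 196, 225, 256, 289, 400, 484, 529]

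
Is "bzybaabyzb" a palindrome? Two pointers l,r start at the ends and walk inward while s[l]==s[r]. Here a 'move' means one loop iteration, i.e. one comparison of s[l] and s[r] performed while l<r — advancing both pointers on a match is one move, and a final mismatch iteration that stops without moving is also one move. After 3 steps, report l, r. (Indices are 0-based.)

l=0 r=9: 'b'=='b', l++,r--
l=1 r=8: 'z'=='z', l++,r--
l=2 r=7: 'y'=='y', l++,r--

l=3, r=6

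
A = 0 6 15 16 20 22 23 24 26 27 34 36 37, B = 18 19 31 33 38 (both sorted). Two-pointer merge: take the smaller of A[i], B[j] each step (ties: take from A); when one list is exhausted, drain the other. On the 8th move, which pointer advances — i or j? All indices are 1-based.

i

[i=1,j=1] A[i]=0<=B[j]=18 take 0 → i++
[i=2,j=1] A[i]=6<=B[j]=18 take 6 → i++
[i=3,j=1] A[i]=15<=B[j]=18 take 15 → i++
[i=4,j=1] A[i]=16<=B[j]=18 take 16 → i++
[i=5,j=1] A[i]=20>B[j]=18 take 18 → j++
[i=5,j=2] A[i]=20>B[j]=19 take 19 → j++
[i=5,j=3] A[i]=20<=B[j]=31 take 20 → i++
[i=6,j=3] A[i]=22<=B[j]=31 take 22 → i++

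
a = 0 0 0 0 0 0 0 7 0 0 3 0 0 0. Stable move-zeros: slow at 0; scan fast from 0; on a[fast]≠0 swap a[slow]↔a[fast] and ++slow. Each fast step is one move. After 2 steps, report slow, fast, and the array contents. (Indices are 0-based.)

slow=0, fast=2, a=[0, 0, 0, 0, 0, 0, 0, 7, 0, 0, 3, 0, 0, 0]

slow=0 fast=0: a[fast]=0, fast++
slow=0 fast=1: a[fast]=0, fast++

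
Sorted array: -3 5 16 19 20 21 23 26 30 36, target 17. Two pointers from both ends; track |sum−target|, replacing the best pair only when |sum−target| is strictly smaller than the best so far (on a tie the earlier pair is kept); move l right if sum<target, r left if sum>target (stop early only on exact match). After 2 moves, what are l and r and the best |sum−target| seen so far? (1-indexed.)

[1,10] -3+36=33 d=16 * → r--
[1,9] -3+30=27 d=10 * → r--

l=1, r=8, best |Δ|=10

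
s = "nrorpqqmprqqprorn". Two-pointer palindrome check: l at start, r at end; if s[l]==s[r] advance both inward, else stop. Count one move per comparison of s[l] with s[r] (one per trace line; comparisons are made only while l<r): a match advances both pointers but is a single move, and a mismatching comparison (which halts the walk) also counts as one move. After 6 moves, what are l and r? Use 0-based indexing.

[0,16] 'n'=='n' → l++,r--
[1,15] 'r'=='r' → l++,r--
[2,14] 'o'=='o' → l++,r--
[3,13] 'r'=='r' → l++,r--
[4,12] 'p'=='p' → l++,r--
[5,11] 'q'=='q' → l++,r--

l=6, r=10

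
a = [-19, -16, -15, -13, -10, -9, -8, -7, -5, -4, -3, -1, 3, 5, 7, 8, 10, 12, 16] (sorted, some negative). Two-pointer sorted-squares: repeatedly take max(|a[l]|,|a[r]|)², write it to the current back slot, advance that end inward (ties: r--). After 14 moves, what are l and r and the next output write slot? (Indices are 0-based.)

[0,18] |-19|>|16| out[18]=361 → l++
[1,18] |-16|<=|16| out[17]=256 → r--
[1,17] |-16|>|12| out[16]=256 → l++
[2,17] |-15|>|12| out[15]=225 → l++
[3,17] |-13|>|12| out[14]=169 → l++
[4,17] |-10|<=|12| out[13]=144 → r--
[4,16] |-10|<=|10| out[12]=100 → r--
[4,15] |-10|>|8| out[11]=100 → l++
[5,15] |-9|>|8| out[10]=81 → l++
[6,15] |-8|<=|8| out[9]=64 → r--
[6,14] |-8|>|7| out[8]=64 → l++
[7,14] |-7|<=|7| out[7]=49 → r--
[7,13] |-7|>|5| out[6]=49 → l++
[8,13] |-5|<=|5| out[5]=25 → r--

l=8, r=12, next write slot=4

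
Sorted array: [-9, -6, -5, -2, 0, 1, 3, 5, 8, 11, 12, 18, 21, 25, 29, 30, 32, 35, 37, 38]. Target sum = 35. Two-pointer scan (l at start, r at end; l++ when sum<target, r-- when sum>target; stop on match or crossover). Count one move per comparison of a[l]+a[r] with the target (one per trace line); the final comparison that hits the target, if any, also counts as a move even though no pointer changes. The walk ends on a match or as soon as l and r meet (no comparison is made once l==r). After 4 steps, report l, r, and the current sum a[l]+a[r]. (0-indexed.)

l=3, r=18, sum=35

[0,19] -9+38=29 <35 → l++
[1,19] -6+38=32 <35 → l++
[2,19] -5+38=33 <35 → l++
[3,19] -2+38=36 >35 → r--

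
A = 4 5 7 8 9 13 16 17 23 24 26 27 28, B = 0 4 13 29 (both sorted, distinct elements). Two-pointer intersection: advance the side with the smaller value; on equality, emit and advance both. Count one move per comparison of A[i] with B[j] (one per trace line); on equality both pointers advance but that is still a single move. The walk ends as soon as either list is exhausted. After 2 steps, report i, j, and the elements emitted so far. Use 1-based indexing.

i=1 j=1: 4>0, j++
i=1 j=2: 4==4 emit, i++,j++

i=2, j=3, emitted=[4]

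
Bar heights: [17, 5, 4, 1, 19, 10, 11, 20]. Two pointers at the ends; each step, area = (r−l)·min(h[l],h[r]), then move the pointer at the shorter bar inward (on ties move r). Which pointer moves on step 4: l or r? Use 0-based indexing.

l=0 r=7: min(17,20)*7=119 best=119 *, l++
l=1 r=7: min(5,20)*6=30 best=119, l++
l=2 r=7: min(4,20)*5=20 best=119, l++
l=3 r=7: min(1,20)*4=4 best=119, l++

l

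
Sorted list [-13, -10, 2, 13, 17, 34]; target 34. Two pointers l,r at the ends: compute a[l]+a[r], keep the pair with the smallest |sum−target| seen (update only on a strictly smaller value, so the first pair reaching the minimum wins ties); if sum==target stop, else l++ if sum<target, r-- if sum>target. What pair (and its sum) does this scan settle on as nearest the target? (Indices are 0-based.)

[0,5] -13+34=21 d=13 * → l++
[1,5] -10+34=24 d=10 * → l++
[2,5] 2+34=36 d=2 * → r--
[2,4] 2+17=19 d=15 → l++
[3,4] 13+17=30 d=4 → l++

pair (2, 34) with sum 36 (|Δ|=2)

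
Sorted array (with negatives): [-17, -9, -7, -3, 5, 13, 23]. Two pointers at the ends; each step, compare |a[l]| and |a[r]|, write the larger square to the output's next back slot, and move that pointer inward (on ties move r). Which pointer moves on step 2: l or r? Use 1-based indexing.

l

[1,7] |-17|<=|23| out[7]=529 → r--
[1,6] |-17|>|13| out[6]=289 → l++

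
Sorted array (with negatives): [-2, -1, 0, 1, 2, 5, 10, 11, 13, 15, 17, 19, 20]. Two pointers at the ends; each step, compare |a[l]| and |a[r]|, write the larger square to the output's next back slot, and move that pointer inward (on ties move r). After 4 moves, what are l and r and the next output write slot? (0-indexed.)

l=0, r=8, next write slot=8

l=0 r=12: |-2|<=|20| out[12]=400, r--
l=0 r=11: |-2|<=|19| out[11]=361, r--
l=0 r=10: |-2|<=|17| out[10]=289, r--
l=0 r=9: |-2|<=|15| out[9]=225, r--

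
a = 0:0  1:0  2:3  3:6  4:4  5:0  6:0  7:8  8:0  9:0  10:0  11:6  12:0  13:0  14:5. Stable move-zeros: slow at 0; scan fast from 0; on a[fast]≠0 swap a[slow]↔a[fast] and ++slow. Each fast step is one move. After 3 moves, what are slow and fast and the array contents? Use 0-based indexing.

(s=0,f=0) a[fast]=0 → fast++
(s=0,f=1) a[fast]=0 → fast++
(s=0,f=2) a[fast]=3≠0 swap→a[0]=3 → slow++,fast++

slow=1, fast=3, a=[3, 0, 0, 6, 4, 0, 0, 8, 0, 0, 0, 6, 0, 0, 5]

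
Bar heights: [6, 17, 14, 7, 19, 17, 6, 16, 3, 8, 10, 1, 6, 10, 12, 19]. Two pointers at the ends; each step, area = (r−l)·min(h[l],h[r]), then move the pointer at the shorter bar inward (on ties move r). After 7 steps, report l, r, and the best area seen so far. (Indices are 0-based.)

l=4, r=12, best area=238

l=0 r=15: min(6,19)*15=90 best=90 *, l++
l=1 r=15: min(17,19)*14=238 best=238 *, l++
l=2 r=15: min(14,19)*13=182 best=238, l++
l=3 r=15: min(7,19)*12=84 best=238, l++
l=4 r=15: min(19,19)*11=209 best=238, r--
l=4 r=14: min(19,12)*10=120 best=238, r--
l=4 r=13: min(19,10)*9=90 best=238, r--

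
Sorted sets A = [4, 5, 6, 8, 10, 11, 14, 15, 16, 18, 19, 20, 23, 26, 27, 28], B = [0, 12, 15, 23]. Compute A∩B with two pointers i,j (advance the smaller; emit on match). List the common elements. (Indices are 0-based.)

i=0 j=0: 4>0, j++
i=0 j=1: 4<12, i++
i=1 j=1: 5<12, i++
i=2 j=1: 6<12, i++
i=3 j=1: 8<12, i++
i=4 j=1: 10<12, i++
i=5 j=1: 11<12, i++
i=6 j=1: 14>12, j++
i=6 j=2: 14<15, i++
i=7 j=2: 15==15 emit, i++,j++
i=8 j=3: 16<23, i++
i=9 j=3: 18<23, i++
i=10 j=3: 19<23, i++
i=11 j=3: 20<23, i++
i=12 j=3: 23==23 emit, i++,j++

intersection = [15, 23]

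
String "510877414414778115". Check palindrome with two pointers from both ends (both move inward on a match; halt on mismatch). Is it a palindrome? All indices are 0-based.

not a palindrome (mismatch at 2,15)

l=0 r=17: '5'=='5', l++,r--
l=1 r=16: '1'=='1', l++,r--
l=2 r=15: '0'!='1', stop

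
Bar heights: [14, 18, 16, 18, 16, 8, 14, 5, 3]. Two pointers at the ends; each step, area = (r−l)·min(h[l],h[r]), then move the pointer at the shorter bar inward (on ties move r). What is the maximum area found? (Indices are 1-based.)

[1,9] min(14,3)*8=24 best=24 * → r--
[1,8] min(14,5)*7=35 best=35 * → r--
[1,7] min(14,14)*6=84 best=84 * → r--
[1,6] min(14,8)*5=40 best=84 → r--
[1,5] min(14,16)*4=56 best=84 → l++
[2,5] min(18,16)*3=48 best=84 → r--
[2,4] min(18,18)*2=36 best=84 → r--
[2,3] min(18,16)*1=16 best=84 → r--

max area = 84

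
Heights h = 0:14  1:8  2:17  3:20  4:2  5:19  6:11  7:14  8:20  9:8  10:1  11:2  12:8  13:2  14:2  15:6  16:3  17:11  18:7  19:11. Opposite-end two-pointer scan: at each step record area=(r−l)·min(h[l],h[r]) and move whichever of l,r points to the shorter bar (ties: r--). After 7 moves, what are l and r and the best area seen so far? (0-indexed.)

[0,19] min(14,11)*19=209 best=209 * → r--
[0,18] min(14,7)*18=126 best=209 → r--
[0,17] min(14,11)*17=187 best=209 → r--
[0,16] min(14,3)*16=48 best=209 → r--
[0,15] min(14,6)*15=90 best=209 → r--
[0,14] min(14,2)*14=28 best=209 → r--
[0,13] min(14,2)*13=26 best=209 → r--

l=0, r=12, best area=209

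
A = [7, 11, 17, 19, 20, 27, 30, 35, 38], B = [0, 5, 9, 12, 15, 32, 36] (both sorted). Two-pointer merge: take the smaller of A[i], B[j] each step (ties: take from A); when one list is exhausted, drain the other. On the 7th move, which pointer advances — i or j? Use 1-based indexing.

[i=1,j=1] A[i]=7>B[j]=0 take 0 → j++
[i=1,j=2] A[i]=7>B[j]=5 take 5 → j++
[i=1,j=3] A[i]=7<=B[j]=9 take 7 → i++
[i=2,j=3] A[i]=11>B[j]=9 take 9 → j++
[i=2,j=4] A[i]=11<=B[j]=12 take 11 → i++
[i=3,j=4] A[i]=17>B[j]=12 take 12 → j++
[i=3,j=5] A[i]=17>B[j]=15 take 15 → j++

j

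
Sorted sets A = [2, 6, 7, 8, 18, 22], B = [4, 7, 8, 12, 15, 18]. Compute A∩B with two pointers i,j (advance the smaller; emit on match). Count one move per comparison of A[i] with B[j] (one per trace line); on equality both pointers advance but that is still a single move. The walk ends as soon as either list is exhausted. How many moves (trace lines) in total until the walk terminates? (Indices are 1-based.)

[i=1,j=1] 2<4 → i++
[i=2,j=1] 6>4 → j++
[i=2,j=2] 6<7 → i++
[i=3,j=2] 7==7 emit → i++,j++
[i=4,j=3] 8==8 emit → i++,j++
[i=5,j=4] 18>12 → j++
[i=5,j=5] 18>15 → j++
[i=5,j=6] 18==18 emit → i++,j++

8 moves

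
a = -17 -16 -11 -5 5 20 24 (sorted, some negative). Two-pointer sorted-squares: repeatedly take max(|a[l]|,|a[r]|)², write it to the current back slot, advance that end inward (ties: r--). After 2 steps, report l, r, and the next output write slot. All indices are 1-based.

l=1 r=7: |-17|<=|24| out[7]=576, r--
l=1 r=6: |-17|<=|20| out[6]=400, r--

l=1, r=5, next write slot=5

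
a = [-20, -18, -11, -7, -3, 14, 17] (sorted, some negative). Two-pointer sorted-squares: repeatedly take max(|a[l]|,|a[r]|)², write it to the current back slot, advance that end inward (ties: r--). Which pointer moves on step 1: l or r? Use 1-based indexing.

l=1 r=7: |-20|>|17| out[7]=400, l++

l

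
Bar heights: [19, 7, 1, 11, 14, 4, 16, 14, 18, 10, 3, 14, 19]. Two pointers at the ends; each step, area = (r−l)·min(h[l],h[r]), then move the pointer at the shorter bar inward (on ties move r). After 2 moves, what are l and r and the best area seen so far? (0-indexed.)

[0,12] min(19,19)*12=228 best=228 * → r--
[0,11] min(19,14)*11=154 best=228 → r--

l=0, r=10, best area=228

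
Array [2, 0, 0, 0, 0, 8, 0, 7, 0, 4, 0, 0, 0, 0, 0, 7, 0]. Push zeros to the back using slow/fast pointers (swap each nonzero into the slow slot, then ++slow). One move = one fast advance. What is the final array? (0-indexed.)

slow=0 fast=0: a[fast]=2≠0 swap→a[0]=2, slow++,fast++
slow=1 fast=1: a[fast]=0, fast++
slow=1 fast=2: a[fast]=0, fast++
slow=1 fast=3: a[fast]=0, fast++
slow=1 fast=4: a[fast]=0, fast++
slow=1 fast=5: a[fast]=8≠0 swap→a[1]=8, slow++,fast++
slow=2 fast=6: a[fast]=0, fast++
slow=2 fast=7: a[fast]=7≠0 swap→a[2]=7, slow++,fast++
slow=3 fast=8: a[fast]=0, fast++
slow=3 fast=9: a[fast]=4≠0 swap→a[3]=4, slow++,fast++
slow=4 fast=10: a[fast]=0, fast++
slow=4 fast=11: a[fast]=0, fast++
slow=4 fast=12: a[fast]=0, fast++
slow=4 fast=13: a[fast]=0, fast++
slow=4 fast=14: a[fast]=0, fast++
slow=4 fast=15: a[fast]=7≠0 swap→a[4]=7, slow++,fast++
slow=5 fast=16: a[fast]=0, fast++

[2, 8, 7, 4, 7, 0, 0, 0, 0, 0, 0, 0, 0, 0, 0, 0, 0]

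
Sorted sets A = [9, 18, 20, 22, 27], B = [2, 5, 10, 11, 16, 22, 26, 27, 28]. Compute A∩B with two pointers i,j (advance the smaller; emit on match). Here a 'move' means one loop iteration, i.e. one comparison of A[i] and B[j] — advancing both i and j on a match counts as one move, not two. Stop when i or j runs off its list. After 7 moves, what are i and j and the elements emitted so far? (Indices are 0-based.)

i=0 j=0: 9>2, j++
i=0 j=1: 9>5, j++
i=0 j=2: 9<10, i++
i=1 j=2: 18>10, j++
i=1 j=3: 18>11, j++
i=1 j=4: 18>16, j++
i=1 j=5: 18<22, i++

i=2, j=5, emitted=[]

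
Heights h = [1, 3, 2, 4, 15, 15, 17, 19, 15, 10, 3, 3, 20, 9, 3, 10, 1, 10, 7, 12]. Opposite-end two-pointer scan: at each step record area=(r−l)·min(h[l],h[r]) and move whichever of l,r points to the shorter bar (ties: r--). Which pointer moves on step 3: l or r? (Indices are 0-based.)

l

[0,19] min(1,12)*19=19 best=19 * → l++
[1,19] min(3,12)*18=54 best=54 * → l++
[2,19] min(2,12)*17=34 best=54 → l++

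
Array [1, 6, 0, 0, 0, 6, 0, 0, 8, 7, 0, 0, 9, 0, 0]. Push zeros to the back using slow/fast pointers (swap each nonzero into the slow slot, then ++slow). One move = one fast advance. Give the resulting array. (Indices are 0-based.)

[1, 6, 6, 8, 7, 9, 0, 0, 0, 0, 0, 0, 0, 0, 0]

slow=0 fast=0: a[fast]=1≠0 swap→a[0]=1, slow++,fast++
slow=1 fast=1: a[fast]=6≠0 swap→a[1]=6, slow++,fast++
slow=2 fast=2: a[fast]=0, fast++
slow=2 fast=3: a[fast]=0, fast++
slow=2 fast=4: a[fast]=0, fast++
slow=2 fast=5: a[fast]=6≠0 swap→a[2]=6, slow++,fast++
slow=3 fast=6: a[fast]=0, fast++
slow=3 fast=7: a[fast]=0, fast++
slow=3 fast=8: a[fast]=8≠0 swap→a[3]=8, slow++,fast++
slow=4 fast=9: a[fast]=7≠0 swap→a[4]=7, slow++,fast++
slow=5 fast=10: a[fast]=0, fast++
slow=5 fast=11: a[fast]=0, fast++
slow=5 fast=12: a[fast]=9≠0 swap→a[5]=9, slow++,fast++
slow=6 fast=13: a[fast]=0, fast++
slow=6 fast=14: a[fast]=0, fast++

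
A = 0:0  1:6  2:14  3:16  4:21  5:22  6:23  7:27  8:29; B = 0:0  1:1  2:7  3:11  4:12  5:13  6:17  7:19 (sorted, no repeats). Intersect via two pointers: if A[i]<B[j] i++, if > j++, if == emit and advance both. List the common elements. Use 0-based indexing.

intersection = [0]

i=0 j=0: 0==0 emit, i++,j++
i=1 j=1: 6>1, j++
i=1 j=2: 6<7, i++
i=2 j=2: 14>7, j++
i=2 j=3: 14>11, j++
i=2 j=4: 14>12, j++
i=2 j=5: 14>13, j++
i=2 j=6: 14<17, i++
i=3 j=6: 16<17, i++
i=4 j=6: 21>17, j++
i=4 j=7: 21>19, j++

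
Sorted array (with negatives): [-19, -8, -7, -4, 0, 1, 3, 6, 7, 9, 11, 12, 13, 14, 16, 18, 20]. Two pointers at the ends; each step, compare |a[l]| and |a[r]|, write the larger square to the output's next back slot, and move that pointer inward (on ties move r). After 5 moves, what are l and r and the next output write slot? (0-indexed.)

l=1, r=12, next write slot=11

l=0 r=16: |-19|<=|20| out[16]=400, r--
l=0 r=15: |-19|>|18| out[15]=361, l++
l=1 r=15: |-8|<=|18| out[14]=324, r--
l=1 r=14: |-8|<=|16| out[13]=256, r--
l=1 r=13: |-8|<=|14| out[12]=196, r--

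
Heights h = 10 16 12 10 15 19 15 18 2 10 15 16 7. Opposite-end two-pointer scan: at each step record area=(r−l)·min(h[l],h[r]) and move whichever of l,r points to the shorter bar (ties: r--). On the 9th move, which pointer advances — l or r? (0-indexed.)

l

[0,12] min(10,7)*12=84 best=84 * → r--
[0,11] min(10,16)*11=110 best=110 * → l++
[1,11] min(16,16)*10=160 best=160 * → r--
[1,10] min(16,15)*9=135 best=160 → r--
[1,9] min(16,10)*8=80 best=160 → r--
[1,8] min(16,2)*7=14 best=160 → r--
[1,7] min(16,18)*6=96 best=160 → l++
[2,7] min(12,18)*5=60 best=160 → l++
[3,7] min(10,18)*4=40 best=160 → l++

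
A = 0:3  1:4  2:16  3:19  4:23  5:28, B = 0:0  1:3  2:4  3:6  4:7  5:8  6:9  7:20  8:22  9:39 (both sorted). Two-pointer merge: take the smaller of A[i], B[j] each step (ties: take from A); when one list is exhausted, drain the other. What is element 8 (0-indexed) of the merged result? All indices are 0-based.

i=0 j=0: A[i]=3>B[j]=0 take 0, j++
i=0 j=1: A[i]=3<=B[j]=3 take 3, i++
i=1 j=1: A[i]=4>B[j]=3 take 3, j++
i=1 j=2: A[i]=4<=B[j]=4 take 4, i++
i=2 j=2: A[i]=16>B[j]=4 take 4, j++
i=2 j=3: A[i]=16>B[j]=6 take 6, j++
i=2 j=4: A[i]=16>B[j]=7 take 7, j++
i=2 j=5: A[i]=16>B[j]=8 take 8, j++
i=2 j=6: A[i]=16>B[j]=9 take 9, j++
i=2 j=7: A[i]=16<=B[j]=20 take 16, i++
i=3 j=7: A[i]=19<=B[j]=20 take 19, i++
i=4 j=7: A[i]=23>B[j]=20 take 20, j++
i=4 j=8: A[i]=23>B[j]=22 take 22, j++
i=4 j=9: A[i]=23<=B[j]=39 take 23, i++
i=5 j=9: A[i]=28<=B[j]=39 take 28, i++
i=6 j=9: A done, take B[j]=39, j++

merged[8] = 9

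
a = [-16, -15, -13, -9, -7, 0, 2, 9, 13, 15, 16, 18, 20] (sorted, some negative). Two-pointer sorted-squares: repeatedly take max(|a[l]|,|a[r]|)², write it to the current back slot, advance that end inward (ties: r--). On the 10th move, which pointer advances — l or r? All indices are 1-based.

l=1 r=13: |-16|<=|20| out[13]=400, r--
l=1 r=12: |-16|<=|18| out[12]=324, r--
l=1 r=11: |-16|<=|16| out[11]=256, r--
l=1 r=10: |-16|>|15| out[10]=256, l++
l=2 r=10: |-15|<=|15| out[9]=225, r--
l=2 r=9: |-15|>|13| out[8]=225, l++
l=3 r=9: |-13|<=|13| out[7]=169, r--
l=3 r=8: |-13|>|9| out[6]=169, l++
l=4 r=8: |-9|<=|9| out[5]=81, r--
l=4 r=7: |-9|>|2| out[4]=81, l++

l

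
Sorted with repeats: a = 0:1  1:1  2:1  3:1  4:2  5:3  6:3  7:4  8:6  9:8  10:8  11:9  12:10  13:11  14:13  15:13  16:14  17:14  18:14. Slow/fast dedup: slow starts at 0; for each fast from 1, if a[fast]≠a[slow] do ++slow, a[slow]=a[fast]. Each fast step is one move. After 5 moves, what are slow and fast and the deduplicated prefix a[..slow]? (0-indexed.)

(s=0,f=1) a[fast]=1=a[slow] dup → fast++
(s=0,f=2) a[fast]=1=a[slow] dup → fast++
(s=0,f=3) a[fast]=1=a[slow] dup → fast++
(s=0,f=4) a[fast]=2≠a[slow]=1 write a[1]=2 → slow++,fast++
(s=1,f=5) a[fast]=3≠a[slow]=2 write a[2]=3 → slow++,fast++

slow=2, fast=6, prefix=[1, 2, 3]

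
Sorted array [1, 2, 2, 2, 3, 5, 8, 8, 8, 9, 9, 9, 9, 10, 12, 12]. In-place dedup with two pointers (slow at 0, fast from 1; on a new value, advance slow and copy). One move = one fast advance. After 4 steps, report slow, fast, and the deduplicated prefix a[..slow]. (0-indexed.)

slow=2, fast=5, prefix=[1, 2, 3]

(s=0,f=1) a[fast]=2≠a[slow]=1 write a[1]=2 → slow++,fast++
(s=1,f=2) a[fast]=2=a[slow] dup → fast++
(s=1,f=3) a[fast]=2=a[slow] dup → fast++
(s=1,f=4) a[fast]=3≠a[slow]=2 write a[2]=3 → slow++,fast++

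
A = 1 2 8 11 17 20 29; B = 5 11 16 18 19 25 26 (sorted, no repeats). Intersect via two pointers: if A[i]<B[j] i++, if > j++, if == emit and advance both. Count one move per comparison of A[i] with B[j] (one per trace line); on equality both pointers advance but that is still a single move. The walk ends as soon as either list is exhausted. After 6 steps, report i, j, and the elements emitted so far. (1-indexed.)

i=1 j=1: 1<5, i++
i=2 j=1: 2<5, i++
i=3 j=1: 8>5, j++
i=3 j=2: 8<11, i++
i=4 j=2: 11==11 emit, i++,j++
i=5 j=3: 17>16, j++

i=5, j=4, emitted=[11]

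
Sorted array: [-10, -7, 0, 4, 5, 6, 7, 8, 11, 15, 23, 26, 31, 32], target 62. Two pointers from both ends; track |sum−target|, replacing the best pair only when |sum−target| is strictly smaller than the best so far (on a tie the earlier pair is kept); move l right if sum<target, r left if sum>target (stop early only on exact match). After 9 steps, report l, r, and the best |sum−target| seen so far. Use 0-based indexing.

[0,13] -10+32=22 d=40 * → l++
[1,13] -7+32=25 d=37 * → l++
[2,13] 0+32=32 d=30 * → l++
[3,13] 4+32=36 d=26 * → l++
[4,13] 5+32=37 d=25 * → l++
[5,13] 6+32=38 d=24 * → l++
[6,13] 7+32=39 d=23 * → l++
[7,13] 8+32=40 d=22 * → l++
[8,13] 11+32=43 d=19 * → l++

l=9, r=13, best |Δ|=19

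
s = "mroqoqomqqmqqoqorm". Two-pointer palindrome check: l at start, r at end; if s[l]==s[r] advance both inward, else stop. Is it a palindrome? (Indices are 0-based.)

[0,17] 'm'=='m' → l++,r--
[1,16] 'r'=='r' → l++,r--
[2,15] 'o'=='o' → l++,r--
[3,14] 'q'=='q' → l++,r--
[4,13] 'o'=='o' → l++,r--
[5,12] 'q'=='q' → l++,r--
[6,11] 'o'!='q' → stop

not a palindrome (mismatch at 6,11)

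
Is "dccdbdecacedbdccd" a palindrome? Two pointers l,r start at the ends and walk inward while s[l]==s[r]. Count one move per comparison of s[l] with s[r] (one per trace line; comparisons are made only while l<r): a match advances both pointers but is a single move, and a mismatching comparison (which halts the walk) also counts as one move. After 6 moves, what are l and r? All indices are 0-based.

l=0 r=16: 'd'=='d', l++,r--
l=1 r=15: 'c'=='c', l++,r--
l=2 r=14: 'c'=='c', l++,r--
l=3 r=13: 'd'=='d', l++,r--
l=4 r=12: 'b'=='b', l++,r--
l=5 r=11: 'd'=='d', l++,r--

l=6, r=10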